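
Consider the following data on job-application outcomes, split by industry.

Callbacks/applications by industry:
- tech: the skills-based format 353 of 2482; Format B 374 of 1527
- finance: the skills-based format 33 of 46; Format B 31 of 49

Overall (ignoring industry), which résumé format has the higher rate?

Tech: the skills-based format 353/2482 = 14.2%, Format B 374/1527 = 24.5% → Format B
Finance: the skills-based format 33/46 = 71.7%, Format B 31/49 = 63.3% → the skills-based format
Overall: the skills-based format 386/2528 = 15.3%, Format B 405/1576 = 25.7% → Format B
(Neither sweeps every industry group, but Format B has the higher pooled rate.)

Format B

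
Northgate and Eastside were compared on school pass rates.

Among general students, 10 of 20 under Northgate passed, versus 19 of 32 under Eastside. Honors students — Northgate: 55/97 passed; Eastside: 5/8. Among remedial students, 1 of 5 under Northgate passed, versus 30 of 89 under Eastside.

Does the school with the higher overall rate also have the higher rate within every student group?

No

General: Northgate 10/20 = 50.0%, Eastside 19/32 = 59.4% → Eastside
Honors: Northgate 55/97 = 56.7%, Eastside 5/8 = 62.5% → Eastside
Remedial: Northgate 1/5 = 20.0%, Eastside 30/89 = 33.7% → Eastside
Overall: Northgate 66/122 = 54.1%, Eastside 54/129 = 41.9% → Northgate
Eastside wins each student group but Northgate wins overall — the comparison reverses. Eastside's students skew toward remedial, which has a lower base rate.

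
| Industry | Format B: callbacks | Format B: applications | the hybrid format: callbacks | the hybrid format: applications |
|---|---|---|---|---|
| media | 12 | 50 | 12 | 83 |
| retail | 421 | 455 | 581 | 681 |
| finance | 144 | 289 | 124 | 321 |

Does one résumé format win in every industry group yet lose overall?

Media: Format B 12/50 = 24.0%, the hybrid format 12/83 = 14.5% → Format B
Retail: Format B 421/455 = 92.5%, the hybrid format 581/681 = 85.3% → Format B
Finance: Format B 144/289 = 49.8%, the hybrid format 124/321 = 38.6% → Format B
Overall: Format B 577/794 = 72.7%, the hybrid format 717/1085 = 66.1% → Format B
Format B wins overall and in every industry group — no reversal.

No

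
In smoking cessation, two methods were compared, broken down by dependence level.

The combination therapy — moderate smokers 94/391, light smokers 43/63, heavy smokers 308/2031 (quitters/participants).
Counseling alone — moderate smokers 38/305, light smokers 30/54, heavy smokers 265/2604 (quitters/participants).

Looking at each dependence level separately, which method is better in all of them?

Moderate smokers: the combination therapy 94/391 = 24.0%, counseling alone 38/305 = 12.5% → the combination therapy
Light smokers: the combination therapy 43/63 = 68.3%, counseling alone 30/54 = 55.6% → the combination therapy
Heavy smokers: the combination therapy 308/2031 = 15.2%, counseling alone 265/2604 = 10.2% → the combination therapy
The combination therapy has the higher rate in all 3 groups.

the combination therapy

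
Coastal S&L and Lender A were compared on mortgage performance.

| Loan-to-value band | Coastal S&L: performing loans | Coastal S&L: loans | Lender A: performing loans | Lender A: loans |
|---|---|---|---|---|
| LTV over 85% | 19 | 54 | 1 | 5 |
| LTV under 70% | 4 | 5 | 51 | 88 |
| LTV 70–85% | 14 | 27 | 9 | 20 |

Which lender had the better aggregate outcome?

LTV over 85%: Coastal S&L 19/54 = 35.2%, Lender A 1/5 = 20.0% → Coastal S&L
LTV under 70%: Coastal S&L 4/5 = 80.0%, Lender A 51/88 = 58.0% → Coastal S&L
LTV 70–85%: Coastal S&L 14/27 = 51.9%, Lender A 9/20 = 45.0% → Coastal S&L
Overall: Coastal S&L 37/86 = 43.0%, Lender A 61/113 = 54.0% → Lender A
(Coastal S&L wins every loan-to-value group but Lender A wins overall — Coastal S&L's loans skew toward the low-rate LTV over 85% group.)

Lender A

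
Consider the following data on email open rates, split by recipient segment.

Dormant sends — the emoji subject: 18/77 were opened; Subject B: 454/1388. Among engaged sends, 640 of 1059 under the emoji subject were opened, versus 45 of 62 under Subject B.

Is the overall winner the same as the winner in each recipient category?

No

Dormant: the emoji subject 18/77 = 23.4%, Subject B 454/1388 = 32.7% → Subject B
Engaged: the emoji subject 640/1059 = 60.4%, Subject B 45/62 = 72.6% → Subject B
Overall: the emoji subject 658/1136 = 57.9%, Subject B 499/1450 = 34.4% → the emoji subject
Subject B wins each recipient group but the emoji subject wins overall — the comparison reverses. Subject B's sends skew toward dormant, which has a lower base rate.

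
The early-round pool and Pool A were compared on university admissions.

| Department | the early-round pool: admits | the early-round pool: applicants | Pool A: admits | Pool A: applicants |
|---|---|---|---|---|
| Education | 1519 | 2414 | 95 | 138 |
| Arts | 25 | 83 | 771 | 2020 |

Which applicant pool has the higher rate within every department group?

Pool A

Education: the early-round pool 1519/2414 = 62.9%, Pool A 95/138 = 68.8% → Pool A
Arts: the early-round pool 25/83 = 30.1%, Pool A 771/2020 = 38.2% → Pool A
Pool A has the higher rate in both groups.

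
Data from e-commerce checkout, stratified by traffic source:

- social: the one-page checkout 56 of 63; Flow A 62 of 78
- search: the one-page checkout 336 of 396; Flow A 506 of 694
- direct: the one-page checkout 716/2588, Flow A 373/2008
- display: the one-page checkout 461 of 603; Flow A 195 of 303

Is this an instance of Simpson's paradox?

No

Social: the one-page checkout 56/63 = 88.9%, Flow A 62/78 = 79.5% → the one-page checkout
Search: the one-page checkout 336/396 = 84.8%, Flow A 506/694 = 72.9% → the one-page checkout
Direct: the one-page checkout 716/2588 = 27.7%, Flow A 373/2008 = 18.6% → the one-page checkout
Display: the one-page checkout 461/603 = 76.5%, Flow A 195/303 = 64.4% → the one-page checkout
Overall: the one-page checkout 1569/3650 = 43.0%, Flow A 1136/3083 = 36.8% → the one-page checkout
The one-page checkout wins overall and in every traffic group — no reversal.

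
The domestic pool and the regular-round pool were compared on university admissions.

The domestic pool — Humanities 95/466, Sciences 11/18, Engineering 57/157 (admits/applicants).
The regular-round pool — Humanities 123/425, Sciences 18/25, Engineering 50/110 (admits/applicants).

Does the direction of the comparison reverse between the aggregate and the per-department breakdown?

No

Humanities: the domestic pool 95/466 = 20.4%, the regular-round pool 123/425 = 28.9% → the regular-round pool
Sciences: the domestic pool 11/18 = 61.1%, the regular-round pool 18/25 = 72.0% → the regular-round pool
Engineering: the domestic pool 57/157 = 36.3%, the regular-round pool 50/110 = 45.5% → the regular-round pool
Overall: the domestic pool 163/641 = 25.4%, the regular-round pool 191/560 = 34.1% → the regular-round pool
The regular-round pool wins overall and in every department group — no reversal.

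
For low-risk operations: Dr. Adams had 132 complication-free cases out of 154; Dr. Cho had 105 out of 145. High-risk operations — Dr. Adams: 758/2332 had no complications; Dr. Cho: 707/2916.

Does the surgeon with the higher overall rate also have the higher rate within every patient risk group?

Low-risk: Dr. Adams 132/154 = 85.7%, Dr. Cho 105/145 = 72.4% → Dr. Adams
High-risk: Dr. Adams 758/2332 = 32.5%, Dr. Cho 707/2916 = 24.2% → Dr. Adams
Overall: Dr. Adams 890/2486 = 35.8%, Dr. Cho 812/3061 = 26.5% → Dr. Adams
Dr. Adams wins overall and in every patient risk group — no reversal.

Yes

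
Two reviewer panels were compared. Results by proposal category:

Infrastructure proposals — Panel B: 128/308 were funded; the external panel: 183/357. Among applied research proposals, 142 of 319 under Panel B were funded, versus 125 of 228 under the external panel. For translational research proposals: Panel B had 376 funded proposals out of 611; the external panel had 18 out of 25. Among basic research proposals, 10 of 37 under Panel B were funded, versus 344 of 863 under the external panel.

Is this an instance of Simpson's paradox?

Yes

Infrastructure: Panel B 128/308 = 41.6%, the external panel 183/357 = 51.3% → the external panel
Applied research: Panel B 142/319 = 44.5%, the external panel 125/228 = 54.8% → the external panel
Translational research: Panel B 376/611 = 61.5%, the external panel 18/25 = 72.0% → the external panel
Basic research: Panel B 10/37 = 27.0%, the external panel 344/863 = 39.9% → the external panel
Overall: Panel B 656/1275 = 51.5%, the external panel 670/1473 = 45.5% → Panel B
The external panel wins each proposal group but Panel B wins overall — the comparison reverses. The external panel's proposals skew toward basic research, which has a lower base rate.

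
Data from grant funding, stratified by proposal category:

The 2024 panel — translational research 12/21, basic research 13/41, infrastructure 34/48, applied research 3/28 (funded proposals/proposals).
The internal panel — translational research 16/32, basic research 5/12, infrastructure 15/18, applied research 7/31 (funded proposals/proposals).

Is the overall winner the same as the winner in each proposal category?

Translational research: the 2024 panel 12/21 = 57.1%, the internal panel 16/32 = 50.0% → the 2024 panel
Basic research: the 2024 panel 13/41 = 31.7%, the internal panel 5/12 = 41.7% → the internal panel
Infrastructure: the 2024 panel 34/48 = 70.8%, the internal panel 15/18 = 83.3% → the internal panel
Applied research: the 2024 panel 3/28 = 10.7%, the internal panel 7/31 = 22.6% → the internal panel
Overall: the 2024 panel 62/138 = 44.9%, the internal panel 43/93 = 46.2% → the internal panel
Neither sweeps: the 2024 panel wins 1 of 4 groups, the internal panel wins 3. The internal panel wins overall but not every group — no Simpson reversal.

No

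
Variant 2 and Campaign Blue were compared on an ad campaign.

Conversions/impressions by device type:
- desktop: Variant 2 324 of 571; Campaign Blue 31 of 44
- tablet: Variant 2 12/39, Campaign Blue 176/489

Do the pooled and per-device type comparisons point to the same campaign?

No

Desktop: Variant 2 324/571 = 56.7%, Campaign Blue 31/44 = 70.5% → Campaign Blue
Tablet: Variant 2 12/39 = 30.8%, Campaign Blue 176/489 = 36.0% → Campaign Blue
Overall: Variant 2 336/610 = 55.1%, Campaign Blue 207/533 = 38.8% → Variant 2
Campaign Blue wins each device group but Variant 2 wins overall — the comparison reverses. Campaign Blue's impressions skew toward tablet, which has a lower base rate.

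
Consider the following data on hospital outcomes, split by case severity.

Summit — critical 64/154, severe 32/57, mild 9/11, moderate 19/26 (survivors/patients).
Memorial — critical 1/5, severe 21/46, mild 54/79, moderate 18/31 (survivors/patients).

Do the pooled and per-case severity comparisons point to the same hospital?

Critical: Summit 64/154 = 41.6%, Memorial 1/5 = 20.0% → Summit
Severe: Summit 32/57 = 56.1%, Memorial 21/46 = 45.7% → Summit
Mild: Summit 9/11 = 81.8%, Memorial 54/79 = 68.4% → Summit
Moderate: Summit 19/26 = 73.1%, Memorial 18/31 = 58.1% → Summit
Overall: Summit 124/248 = 50.0%, Memorial 94/161 = 58.4% → Memorial
Summit wins each case group but Memorial wins overall — the comparison reverses. Summit's patients skew toward critical, which has a lower base rate.

No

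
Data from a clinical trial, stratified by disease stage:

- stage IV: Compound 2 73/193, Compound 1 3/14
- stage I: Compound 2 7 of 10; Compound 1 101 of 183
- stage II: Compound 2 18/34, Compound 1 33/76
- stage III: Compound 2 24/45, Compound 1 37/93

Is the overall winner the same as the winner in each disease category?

No

Stage IV: Compound 2 73/193 = 37.8%, Compound 1 3/14 = 21.4% → Compound 2
Stage I: Compound 2 7/10 = 70.0%, Compound 1 101/183 = 55.2% → Compound 2
Stage II: Compound 2 18/34 = 52.9%, Compound 1 33/76 = 43.4% → Compound 2
Stage III: Compound 2 24/45 = 53.3%, Compound 1 37/93 = 39.8% → Compound 2
Overall: Compound 2 122/282 = 43.3%, Compound 1 174/366 = 47.5% → Compound 1
Compound 2 wins each disease group but Compound 1 wins overall — the comparison reverses. Compound 2's patients skew toward stage IV, which has a lower base rate.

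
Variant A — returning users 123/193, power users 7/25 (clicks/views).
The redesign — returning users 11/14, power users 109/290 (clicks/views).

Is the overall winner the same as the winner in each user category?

Returning users: Variant A 123/193 = 63.7%, the redesign 11/14 = 78.6% → the redesign
Power users: Variant A 7/25 = 28.0%, the redesign 109/290 = 37.6% → the redesign
Overall: Variant A 130/218 = 59.6%, the redesign 120/304 = 39.5% → Variant A
The redesign wins each user group but Variant A wins overall — the comparison reverses. The redesign's views skew toward power users, which has a lower base rate.

No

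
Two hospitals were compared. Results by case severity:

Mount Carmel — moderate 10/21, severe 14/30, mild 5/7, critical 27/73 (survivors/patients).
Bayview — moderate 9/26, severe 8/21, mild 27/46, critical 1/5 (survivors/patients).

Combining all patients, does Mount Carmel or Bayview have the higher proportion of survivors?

Moderate: Mount Carmel 10/21 = 47.6%, Bayview 9/26 = 34.6% → Mount Carmel
Severe: Mount Carmel 14/30 = 46.7%, Bayview 8/21 = 38.1% → Mount Carmel
Mild: Mount Carmel 5/7 = 71.4%, Bayview 27/46 = 58.7% → Mount Carmel
Critical: Mount Carmel 27/73 = 37.0%, Bayview 1/5 = 20.0% → Mount Carmel
Overall: Mount Carmel 56/131 = 42.7%, Bayview 45/98 = 45.9% → Bayview
(Mount Carmel wins every case group but Bayview wins overall — Mount Carmel's patients skew toward the low-rate critical group.)

Bayview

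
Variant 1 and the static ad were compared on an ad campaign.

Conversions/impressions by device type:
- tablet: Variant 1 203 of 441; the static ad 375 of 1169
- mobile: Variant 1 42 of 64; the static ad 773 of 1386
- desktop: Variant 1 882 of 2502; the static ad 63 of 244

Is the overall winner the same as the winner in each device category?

Tablet: Variant 1 203/441 = 46.0%, the static ad 375/1169 = 32.1% → Variant 1
Mobile: Variant 1 42/64 = 65.6%, the static ad 773/1386 = 55.8% → Variant 1
Desktop: Variant 1 882/2502 = 35.3%, the static ad 63/244 = 25.8% → Variant 1
Overall: Variant 1 1127/3007 = 37.5%, the static ad 1211/2799 = 43.3% → the static ad
Variant 1 wins each device group but the static ad wins overall — the comparison reverses. Variant 1's impressions skew toward desktop, which has a lower base rate.

No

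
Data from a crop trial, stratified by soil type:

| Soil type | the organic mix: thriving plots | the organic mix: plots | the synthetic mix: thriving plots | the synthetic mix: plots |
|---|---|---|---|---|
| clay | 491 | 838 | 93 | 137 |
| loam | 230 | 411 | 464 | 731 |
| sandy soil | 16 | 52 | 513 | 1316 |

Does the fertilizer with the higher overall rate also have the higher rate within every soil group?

Clay: the organic mix 491/838 = 58.6%, the synthetic mix 93/137 = 67.9% → the synthetic mix
Loam: the organic mix 230/411 = 56.0%, the synthetic mix 464/731 = 63.5% → the synthetic mix
Sandy soil: the organic mix 16/52 = 30.8%, the synthetic mix 513/1316 = 39.0% → the synthetic mix
Overall: the organic mix 737/1301 = 56.6%, the synthetic mix 1070/2184 = 49.0% → the organic mix
The synthetic mix wins each soil group but the organic mix wins overall — the comparison reverses. The synthetic mix's plots skew toward sandy soil, which has a lower base rate.

No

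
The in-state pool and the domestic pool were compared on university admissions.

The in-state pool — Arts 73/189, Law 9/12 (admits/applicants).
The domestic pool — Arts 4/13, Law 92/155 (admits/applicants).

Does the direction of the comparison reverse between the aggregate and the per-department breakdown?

Arts: the in-state pool 73/189 = 38.6%, the domestic pool 4/13 = 30.8% → the in-state pool
Law: the in-state pool 9/12 = 75.0%, the domestic pool 92/155 = 59.4% → the in-state pool
Overall: the in-state pool 82/201 = 40.8%, the domestic pool 96/168 = 57.1% → the domestic pool
The in-state pool wins each department group but the domestic pool wins overall — the comparison reverses. The in-state pool's applicants skew toward Arts, which has a lower base rate.

Yes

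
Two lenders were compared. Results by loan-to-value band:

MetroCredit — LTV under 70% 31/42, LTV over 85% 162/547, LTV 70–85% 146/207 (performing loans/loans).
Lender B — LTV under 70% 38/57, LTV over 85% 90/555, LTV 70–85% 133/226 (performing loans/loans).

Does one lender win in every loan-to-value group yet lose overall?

LTV under 70%: MetroCredit 31/42 = 73.8%, Lender B 38/57 = 66.7% → MetroCredit
LTV over 85%: MetroCredit 162/547 = 29.6%, Lender B 90/555 = 16.2% → MetroCredit
LTV 70–85%: MetroCredit 146/207 = 70.5%, Lender B 133/226 = 58.8% → MetroCredit
Overall: MetroCredit 339/796 = 42.6%, Lender B 261/838 = 31.1% → MetroCredit
MetroCredit wins overall and in every loan-to-value group — no reversal.

No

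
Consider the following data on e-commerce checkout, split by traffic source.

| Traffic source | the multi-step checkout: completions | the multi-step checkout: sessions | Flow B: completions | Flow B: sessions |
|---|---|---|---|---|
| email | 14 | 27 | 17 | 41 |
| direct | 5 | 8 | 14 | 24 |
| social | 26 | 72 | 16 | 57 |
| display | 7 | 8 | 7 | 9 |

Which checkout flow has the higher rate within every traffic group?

the multi-step checkout

Email: the multi-step checkout 14/27 = 51.9%, Flow B 17/41 = 41.5% → the multi-step checkout
Direct: the multi-step checkout 5/8 = 62.5%, Flow B 14/24 = 58.3% → the multi-step checkout
Social: the multi-step checkout 26/72 = 36.1%, Flow B 16/57 = 28.1% → the multi-step checkout
Display: the multi-step checkout 7/8 = 87.5%, Flow B 7/9 = 77.8% → the multi-step checkout
The multi-step checkout has the higher rate in all 4 groups.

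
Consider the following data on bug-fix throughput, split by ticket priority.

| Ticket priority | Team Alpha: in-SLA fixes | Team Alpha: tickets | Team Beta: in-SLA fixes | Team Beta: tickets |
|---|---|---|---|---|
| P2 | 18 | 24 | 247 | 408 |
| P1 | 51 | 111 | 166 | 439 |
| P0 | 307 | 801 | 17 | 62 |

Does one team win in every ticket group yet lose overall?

P2: Team Alpha 18/24 = 75.0%, Team Beta 247/408 = 60.5% → Team Alpha
P1: Team Alpha 51/111 = 45.9%, Team Beta 166/439 = 37.8% → Team Alpha
P0: Team Alpha 307/801 = 38.3%, Team Beta 17/62 = 27.4% → Team Alpha
Overall: Team Alpha 376/936 = 40.2%, Team Beta 430/909 = 47.3% → Team Beta
Team Alpha wins each ticket group but Team Beta wins overall — the comparison reverses. Team Alpha's tickets skew toward P0, which has a lower base rate.

Yes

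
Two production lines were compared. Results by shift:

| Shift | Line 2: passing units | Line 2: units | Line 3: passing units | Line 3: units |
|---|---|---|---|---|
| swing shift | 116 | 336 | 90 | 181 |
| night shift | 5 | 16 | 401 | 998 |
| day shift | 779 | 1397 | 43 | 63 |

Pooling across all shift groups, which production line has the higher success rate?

Swing shift: Line 2 116/336 = 34.5%, Line 3 90/181 = 49.7% → Line 3
Night shift: Line 2 5/16 = 31.2%, Line 3 401/998 = 40.2% → Line 3
Day shift: Line 2 779/1397 = 55.8%, Line 3 43/63 = 68.3% → Line 3
Overall: Line 2 900/1749 = 51.5%, Line 3 534/1242 = 43.0% → Line 2
(Line 3 wins every shift group but Line 2 wins overall — Line 3's units skew toward the low-rate night shift group.)

Line 2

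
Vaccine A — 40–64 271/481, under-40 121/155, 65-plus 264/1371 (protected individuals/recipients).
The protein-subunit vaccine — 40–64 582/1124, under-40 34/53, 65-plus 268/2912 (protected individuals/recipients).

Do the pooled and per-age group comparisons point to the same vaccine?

Yes

40–64: Vaccine A 271/481 = 56.3%, the protein-subunit vaccine 582/1124 = 51.8% → Vaccine A
Under-40: Vaccine A 121/155 = 78.1%, the protein-subunit vaccine 34/53 = 64.2% → Vaccine A
65-plus: Vaccine A 264/1371 = 19.3%, the protein-subunit vaccine 268/2912 = 9.2% → Vaccine A
Overall: Vaccine A 656/2007 = 32.7%, the protein-subunit vaccine 884/4089 = 21.6% → Vaccine A
Vaccine A wins overall and in every age group — no reversal.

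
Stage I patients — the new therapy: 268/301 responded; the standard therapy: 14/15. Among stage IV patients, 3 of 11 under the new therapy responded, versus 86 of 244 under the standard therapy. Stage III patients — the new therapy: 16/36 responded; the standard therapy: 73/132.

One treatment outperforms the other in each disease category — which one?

the standard therapy

Stage I: the new therapy 268/301 = 89.0%, the standard therapy 14/15 = 93.3% → the standard therapy
Stage IV: the new therapy 3/11 = 27.3%, the standard therapy 86/244 = 35.2% → the standard therapy
Stage III: the new therapy 16/36 = 44.4%, the standard therapy 73/132 = 55.3% → the standard therapy
The standard therapy has the higher rate in all 3 groups.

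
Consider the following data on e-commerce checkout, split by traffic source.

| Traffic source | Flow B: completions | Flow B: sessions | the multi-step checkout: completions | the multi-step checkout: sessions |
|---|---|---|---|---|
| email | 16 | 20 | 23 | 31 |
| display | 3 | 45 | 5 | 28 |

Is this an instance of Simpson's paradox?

No

Email: Flow B 16/20 = 80.0%, the multi-step checkout 23/31 = 74.2% → Flow B
Display: Flow B 3/45 = 6.7%, the multi-step checkout 5/28 = 17.9% → the multi-step checkout
Overall: Flow B 19/65 = 29.2%, the multi-step checkout 28/59 = 47.5% → the multi-step checkout
Neither sweeps: Flow B wins 1 of 2 groups, the multi-step checkout wins 1. The multi-step checkout wins overall but not every group — no Simpson reversal.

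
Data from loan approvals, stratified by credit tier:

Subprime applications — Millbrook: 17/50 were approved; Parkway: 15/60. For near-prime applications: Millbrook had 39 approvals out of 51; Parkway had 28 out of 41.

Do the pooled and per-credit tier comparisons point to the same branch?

Yes

Subprime: Millbrook 17/50 = 34.0%, Parkway 15/60 = 25.0% → Millbrook
Near-prime: Millbrook 39/51 = 76.5%, Parkway 28/41 = 68.3% → Millbrook
Overall: Millbrook 56/101 = 55.4%, Parkway 43/101 = 42.6% → Millbrook
Millbrook wins overall and in every credit group — no reversal.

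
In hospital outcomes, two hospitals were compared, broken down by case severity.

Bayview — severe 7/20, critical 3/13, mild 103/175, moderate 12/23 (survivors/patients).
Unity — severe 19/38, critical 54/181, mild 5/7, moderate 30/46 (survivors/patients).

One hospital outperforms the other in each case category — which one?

Severe: Bayview 7/20 = 35.0%, Unity 19/38 = 50.0% → Unity
Critical: Bayview 3/13 = 23.1%, Unity 54/181 = 29.8% → Unity
Mild: Bayview 103/175 = 58.9%, Unity 5/7 = 71.4% → Unity
Moderate: Bayview 12/23 = 52.2%, Unity 30/46 = 65.2% → Unity
Unity has the higher rate in all 4 groups.

Unity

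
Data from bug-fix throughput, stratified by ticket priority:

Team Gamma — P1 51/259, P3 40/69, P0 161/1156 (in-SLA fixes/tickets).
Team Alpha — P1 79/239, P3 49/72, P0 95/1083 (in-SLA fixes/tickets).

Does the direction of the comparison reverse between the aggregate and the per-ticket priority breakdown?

P1: Team Gamma 51/259 = 19.7%, Team Alpha 79/239 = 33.1% → Team Alpha
P3: Team Gamma 40/69 = 58.0%, Team Alpha 49/72 = 68.1% → Team Alpha
P0: Team Gamma 161/1156 = 13.9%, Team Alpha 95/1083 = 8.8% → Team Gamma
Overall: Team Gamma 252/1484 = 17.0%, Team Alpha 223/1394 = 16.0% → Team Gamma
Neither sweeps: Team Gamma wins 1 of 3 groups, Team Alpha wins 2. Team Gamma wins overall but not every group — no Simpson reversal.

No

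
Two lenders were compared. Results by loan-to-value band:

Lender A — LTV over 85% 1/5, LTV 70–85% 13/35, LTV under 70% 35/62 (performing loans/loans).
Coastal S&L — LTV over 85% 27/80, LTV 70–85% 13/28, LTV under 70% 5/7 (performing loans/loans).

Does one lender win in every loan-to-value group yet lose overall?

Yes

LTV over 85%: Lender A 1/5 = 20.0%, Coastal S&L 27/80 = 33.8% → Coastal S&L
LTV 70–85%: Lender A 13/35 = 37.1%, Coastal S&L 13/28 = 46.4% → Coastal S&L
LTV under 70%: Lender A 35/62 = 56.5%, Coastal S&L 5/7 = 71.4% → Coastal S&L
Overall: Lender A 49/102 = 48.0%, Coastal S&L 45/115 = 39.1% → Lender A
Coastal S&L wins each loan-to-value group but Lender A wins overall — the comparison reverses. Coastal S&L's loans skew toward LTV over 85%, which has a lower base rate.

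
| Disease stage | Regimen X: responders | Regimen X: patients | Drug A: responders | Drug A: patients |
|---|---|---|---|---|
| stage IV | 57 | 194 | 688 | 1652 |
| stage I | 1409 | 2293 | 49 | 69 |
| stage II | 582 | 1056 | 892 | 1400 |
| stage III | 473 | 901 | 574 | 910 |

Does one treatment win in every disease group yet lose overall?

Yes

Stage IV: Regimen X 57/194 = 29.4%, Drug A 688/1652 = 41.6% → Drug A
Stage I: Regimen X 1409/2293 = 61.4%, Drug A 49/69 = 71.0% → Drug A
Stage II: Regimen X 582/1056 = 55.1%, Drug A 892/1400 = 63.7% → Drug A
Stage III: Regimen X 473/901 = 52.5%, Drug A 574/910 = 63.1% → Drug A
Overall: Regimen X 2521/4444 = 56.7%, Drug A 2203/4031 = 54.7% → Regimen X
Drug A wins each disease group but Regimen X wins overall — the comparison reverses. Drug A's patients skew toward stage IV, which has a lower base rate.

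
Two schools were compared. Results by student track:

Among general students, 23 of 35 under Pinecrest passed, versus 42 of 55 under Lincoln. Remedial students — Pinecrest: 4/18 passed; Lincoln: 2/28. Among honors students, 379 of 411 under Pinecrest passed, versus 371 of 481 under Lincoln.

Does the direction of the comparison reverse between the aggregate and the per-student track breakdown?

No

General: Pinecrest 23/35 = 65.7%, Lincoln 42/55 = 76.4% → Lincoln
Remedial: Pinecrest 4/18 = 22.2%, Lincoln 2/28 = 7.1% → Pinecrest
Honors: Pinecrest 379/411 = 92.2%, Lincoln 371/481 = 77.1% → Pinecrest
Overall: Pinecrest 406/464 = 87.5%, Lincoln 415/564 = 73.6% → Pinecrest
Neither sweeps: Pinecrest wins 2 of 3 groups, Lincoln wins 1. Pinecrest wins overall but not every group — no Simpson reversal.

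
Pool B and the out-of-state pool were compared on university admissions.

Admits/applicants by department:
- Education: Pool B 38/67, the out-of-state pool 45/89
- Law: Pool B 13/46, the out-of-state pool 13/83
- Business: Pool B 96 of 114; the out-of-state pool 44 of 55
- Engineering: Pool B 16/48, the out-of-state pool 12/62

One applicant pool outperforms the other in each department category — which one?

Pool B

Education: Pool B 38/67 = 56.7%, the out-of-state pool 45/89 = 50.6% → Pool B
Law: Pool B 13/46 = 28.3%, the out-of-state pool 13/83 = 15.7% → Pool B
Business: Pool B 96/114 = 84.2%, the out-of-state pool 44/55 = 80.0% → Pool B
Engineering: Pool B 16/48 = 33.3%, the out-of-state pool 12/62 = 19.4% → Pool B
Pool B has the higher rate in all 4 groups.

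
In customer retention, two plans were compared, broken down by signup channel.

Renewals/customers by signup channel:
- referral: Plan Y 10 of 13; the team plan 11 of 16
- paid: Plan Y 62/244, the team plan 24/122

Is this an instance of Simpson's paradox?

No

Referral: Plan Y 10/13 = 76.9%, the team plan 11/16 = 68.8% → Plan Y
Paid: Plan Y 62/244 = 25.4%, the team plan 24/122 = 19.7% → Plan Y
Overall: Plan Y 72/257 = 28.0%, the team plan 35/138 = 25.4% → Plan Y
Plan Y wins overall and in every signup group — no reversal.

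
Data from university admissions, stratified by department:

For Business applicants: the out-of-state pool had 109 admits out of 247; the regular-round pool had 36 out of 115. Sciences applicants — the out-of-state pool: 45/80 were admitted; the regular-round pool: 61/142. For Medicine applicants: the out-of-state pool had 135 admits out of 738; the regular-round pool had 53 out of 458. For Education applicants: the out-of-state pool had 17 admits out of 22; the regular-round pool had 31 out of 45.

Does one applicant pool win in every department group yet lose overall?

Business: the out-of-state pool 109/247 = 44.1%, the regular-round pool 36/115 = 31.3% → the out-of-state pool
Sciences: the out-of-state pool 45/80 = 56.2%, the regular-round pool 61/142 = 43.0% → the out-of-state pool
Medicine: the out-of-state pool 135/738 = 18.3%, the regular-round pool 53/458 = 11.6% → the out-of-state pool
Education: the out-of-state pool 17/22 = 77.3%, the regular-round pool 31/45 = 68.9% → the out-of-state pool
Overall: the out-of-state pool 306/1087 = 28.2%, the regular-round pool 181/760 = 23.8% → the out-of-state pool
The out-of-state pool wins overall and in every department group — no reversal.

No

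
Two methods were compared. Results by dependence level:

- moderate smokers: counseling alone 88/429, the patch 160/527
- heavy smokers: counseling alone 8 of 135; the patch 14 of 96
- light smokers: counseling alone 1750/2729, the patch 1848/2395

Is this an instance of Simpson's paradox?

Moderate smokers: counseling alone 88/429 = 20.5%, the patch 160/527 = 30.4% → the patch
Heavy smokers: counseling alone 8/135 = 5.9%, the patch 14/96 = 14.6% → the patch
Light smokers: counseling alone 1750/2729 = 64.1%, the patch 1848/2395 = 77.2% → the patch
Overall: counseling alone 1846/3293 = 56.1%, the patch 2022/3018 = 67.0% → the patch
The patch wins overall and in every dependence group — no reversal.

No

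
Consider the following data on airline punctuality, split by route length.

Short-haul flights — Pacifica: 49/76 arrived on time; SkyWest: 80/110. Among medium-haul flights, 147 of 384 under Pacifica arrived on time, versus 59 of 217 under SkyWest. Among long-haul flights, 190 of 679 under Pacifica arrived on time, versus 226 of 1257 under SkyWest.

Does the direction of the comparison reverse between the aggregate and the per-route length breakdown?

Short-haul: Pacifica 49/76 = 64.5%, SkyWest 80/110 = 72.7% → SkyWest
Medium-haul: Pacifica 147/384 = 38.3%, SkyWest 59/217 = 27.2% → Pacifica
Long-haul: Pacifica 190/679 = 28.0%, SkyWest 226/1257 = 18.0% → Pacifica
Overall: Pacifica 386/1139 = 33.9%, SkyWest 365/1584 = 23.0% → Pacifica
Neither sweeps: Pacifica wins 2 of 3 groups, SkyWest wins 1. Pacifica wins overall but not every group — no Simpson reversal.

No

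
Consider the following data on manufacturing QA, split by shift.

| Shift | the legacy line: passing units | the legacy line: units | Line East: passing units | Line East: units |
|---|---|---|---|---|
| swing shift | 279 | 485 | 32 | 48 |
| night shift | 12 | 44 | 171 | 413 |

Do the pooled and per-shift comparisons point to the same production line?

Swing shift: the legacy line 279/485 = 57.5%, Line East 32/48 = 66.7% → Line East
Night shift: the legacy line 12/44 = 27.3%, Line East 171/413 = 41.4% → Line East
Overall: the legacy line 291/529 = 55.0%, Line East 203/461 = 44.0% → the legacy line
Line East wins each shift group but the legacy line wins overall — the comparison reverses. Line East's units skew toward night shift, which has a lower base rate.

No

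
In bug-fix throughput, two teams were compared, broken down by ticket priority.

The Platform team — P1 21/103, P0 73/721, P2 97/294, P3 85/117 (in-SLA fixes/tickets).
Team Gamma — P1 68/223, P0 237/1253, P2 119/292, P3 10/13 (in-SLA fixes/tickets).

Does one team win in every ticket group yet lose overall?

No

P1: the Platform team 21/103 = 20.4%, Team Gamma 68/223 = 30.5% → Team Gamma
P0: the Platform team 73/721 = 10.1%, Team Gamma 237/1253 = 18.9% → Team Gamma
P2: the Platform team 97/294 = 33.0%, Team Gamma 119/292 = 40.8% → Team Gamma
P3: the Platform team 85/117 = 72.6%, Team Gamma 10/13 = 76.9% → Team Gamma
Overall: the Platform team 276/1235 = 22.3%, Team Gamma 434/1781 = 24.4% → Team Gamma
Team Gamma wins overall and in every ticket group — no reversal.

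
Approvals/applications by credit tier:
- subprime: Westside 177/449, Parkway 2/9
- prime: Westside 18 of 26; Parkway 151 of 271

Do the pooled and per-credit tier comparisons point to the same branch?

No

Subprime: Westside 177/449 = 39.4%, Parkway 2/9 = 22.2% → Westside
Prime: Westside 18/26 = 69.2%, Parkway 151/271 = 55.7% → Westside
Overall: Westside 195/475 = 41.1%, Parkway 153/280 = 54.6% → Parkway
Westside wins each credit group but Parkway wins overall — the comparison reverses. Westside's applications skew toward subprime, which has a lower base rate.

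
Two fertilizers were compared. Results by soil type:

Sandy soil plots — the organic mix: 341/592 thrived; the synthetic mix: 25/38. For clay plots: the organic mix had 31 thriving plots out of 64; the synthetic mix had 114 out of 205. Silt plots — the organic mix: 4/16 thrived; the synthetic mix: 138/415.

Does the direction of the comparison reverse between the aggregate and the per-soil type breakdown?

Sandy soil: the organic mix 341/592 = 57.6%, the synthetic mix 25/38 = 65.8% → the synthetic mix
Clay: the organic mix 31/64 = 48.4%, the synthetic mix 114/205 = 55.6% → the synthetic mix
Silt: the organic mix 4/16 = 25.0%, the synthetic mix 138/415 = 33.3% → the synthetic mix
Overall: the organic mix 376/672 = 56.0%, the synthetic mix 277/658 = 42.1% → the organic mix
The synthetic mix wins each soil group but the organic mix wins overall — the comparison reverses. The synthetic mix's plots skew toward silt, which has a lower base rate.

Yes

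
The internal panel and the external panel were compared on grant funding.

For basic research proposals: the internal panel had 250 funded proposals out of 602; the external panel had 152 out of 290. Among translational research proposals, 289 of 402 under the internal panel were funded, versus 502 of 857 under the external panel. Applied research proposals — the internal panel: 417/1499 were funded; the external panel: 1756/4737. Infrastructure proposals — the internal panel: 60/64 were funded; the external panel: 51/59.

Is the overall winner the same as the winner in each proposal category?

Basic research: the internal panel 250/602 = 41.5%, the external panel 152/290 = 52.4% → the external panel
Translational research: the internal panel 289/402 = 71.9%, the external panel 502/857 = 58.6% → the internal panel
Applied research: the internal panel 417/1499 = 27.8%, the external panel 1756/4737 = 37.1% → the external panel
Infrastructure: the internal panel 60/64 = 93.8%, the external panel 51/59 = 86.4% → the internal panel
Overall: the internal panel 1016/2567 = 39.6%, the external panel 2461/5943 = 41.4% → the external panel
Neither sweeps: the internal panel wins 2 of 4 groups, the external panel wins 2. The external panel wins overall but not every group — no Simpson reversal.

No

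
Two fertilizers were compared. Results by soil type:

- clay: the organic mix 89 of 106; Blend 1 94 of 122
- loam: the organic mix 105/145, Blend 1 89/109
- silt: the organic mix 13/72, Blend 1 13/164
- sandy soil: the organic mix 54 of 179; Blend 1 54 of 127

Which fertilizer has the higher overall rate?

the organic mix

Clay: the organic mix 89/106 = 84.0%, Blend 1 94/122 = 77.0% → the organic mix
Loam: the organic mix 105/145 = 72.4%, Blend 1 89/109 = 81.7% → Blend 1
Silt: the organic mix 13/72 = 18.1%, Blend 1 13/164 = 7.9% → the organic mix
Sandy soil: the organic mix 54/179 = 30.2%, Blend 1 54/127 = 42.5% → Blend 1
Overall: the organic mix 261/502 = 52.0%, Blend 1 250/522 = 47.9% → the organic mix
(Neither sweeps every soil group, but the organic mix has the higher pooled rate.)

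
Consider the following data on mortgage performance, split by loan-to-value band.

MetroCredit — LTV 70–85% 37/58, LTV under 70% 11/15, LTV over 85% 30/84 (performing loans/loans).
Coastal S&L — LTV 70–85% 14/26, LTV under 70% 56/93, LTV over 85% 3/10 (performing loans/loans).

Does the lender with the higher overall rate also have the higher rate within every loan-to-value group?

LTV 70–85%: MetroCredit 37/58 = 63.8%, Coastal S&L 14/26 = 53.8% → MetroCredit
LTV under 70%: MetroCredit 11/15 = 73.3%, Coastal S&L 56/93 = 60.2% → MetroCredit
LTV over 85%: MetroCredit 30/84 = 35.7%, Coastal S&L 3/10 = 30.0% → MetroCredit
Overall: MetroCredit 78/157 = 49.7%, Coastal S&L 73/129 = 56.6% → Coastal S&L
MetroCredit wins each loan-to-value group but Coastal S&L wins overall — the comparison reverses. MetroCredit's loans skew toward LTV over 85%, which has a lower base rate.

No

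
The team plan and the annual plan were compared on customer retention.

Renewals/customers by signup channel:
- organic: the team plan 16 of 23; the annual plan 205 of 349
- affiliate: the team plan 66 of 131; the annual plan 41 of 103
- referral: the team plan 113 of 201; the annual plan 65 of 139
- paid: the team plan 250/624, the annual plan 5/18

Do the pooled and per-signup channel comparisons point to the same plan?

No

Organic: the team plan 16/23 = 69.6%, the annual plan 205/349 = 58.7% → the team plan
Affiliate: the team plan 66/131 = 50.4%, the annual plan 41/103 = 39.8% → the team plan
Referral: the team plan 113/201 = 56.2%, the annual plan 65/139 = 46.8% → the team plan
Paid: the team plan 250/624 = 40.1%, the annual plan 5/18 = 27.8% → the team plan
Overall: the team plan 445/979 = 45.5%, the annual plan 316/609 = 51.9% → the annual plan
The team plan wins each signup group but the annual plan wins overall — the comparison reverses. The team plan's customers skew toward paid, which has a lower base rate.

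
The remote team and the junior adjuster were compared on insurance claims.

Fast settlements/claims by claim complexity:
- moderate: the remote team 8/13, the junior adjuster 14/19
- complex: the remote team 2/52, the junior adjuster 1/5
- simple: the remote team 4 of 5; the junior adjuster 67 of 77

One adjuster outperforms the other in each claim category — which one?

the junior adjuster

Moderate: the remote team 8/13 = 61.5%, the junior adjuster 14/19 = 73.7% → the junior adjuster
Complex: the remote team 2/52 = 3.8%, the junior adjuster 1/5 = 20.0% → the junior adjuster
Simple: the remote team 4/5 = 80.0%, the junior adjuster 67/77 = 87.0% → the junior adjuster
The junior adjuster has the higher rate in all 3 groups.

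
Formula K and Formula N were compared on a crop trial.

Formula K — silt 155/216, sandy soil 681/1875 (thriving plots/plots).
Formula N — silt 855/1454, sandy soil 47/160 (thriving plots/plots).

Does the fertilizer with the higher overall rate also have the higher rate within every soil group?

No

Silt: Formula K 155/216 = 71.8%, Formula N 855/1454 = 58.8% → Formula K
Sandy soil: Formula K 681/1875 = 36.3%, Formula N 47/160 = 29.4% → Formula K
Overall: Formula K 836/2091 = 40.0%, Formula N 902/1614 = 55.9% → Formula N
Formula K wins each soil group but Formula N wins overall — the comparison reverses. Formula K's plots skew toward sandy soil, which has a lower base rate.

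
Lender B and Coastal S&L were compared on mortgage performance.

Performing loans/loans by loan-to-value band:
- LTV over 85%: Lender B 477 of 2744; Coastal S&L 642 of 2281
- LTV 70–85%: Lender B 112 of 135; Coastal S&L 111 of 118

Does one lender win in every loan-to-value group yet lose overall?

No

LTV over 85%: Lender B 477/2744 = 17.4%, Coastal S&L 642/2281 = 28.1% → Coastal S&L
LTV 70–85%: Lender B 112/135 = 83.0%, Coastal S&L 111/118 = 94.1% → Coastal S&L
Overall: Lender B 589/2879 = 20.5%, Coastal S&L 753/2399 = 31.4% → Coastal S&L
Coastal S&L wins overall and in every loan-to-value group — no reversal.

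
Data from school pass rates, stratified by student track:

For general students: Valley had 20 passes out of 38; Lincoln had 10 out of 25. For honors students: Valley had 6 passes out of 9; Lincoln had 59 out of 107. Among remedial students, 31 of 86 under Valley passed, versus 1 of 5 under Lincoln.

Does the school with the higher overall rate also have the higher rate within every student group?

General: Valley 20/38 = 52.6%, Lincoln 10/25 = 40.0% → Valley
Honors: Valley 6/9 = 66.7%, Lincoln 59/107 = 55.1% → Valley
Remedial: Valley 31/86 = 36.0%, Lincoln 1/5 = 20.0% → Valley
Overall: Valley 57/133 = 42.9%, Lincoln 70/137 = 51.1% → Lincoln
Valley wins each student group but Lincoln wins overall — the comparison reverses. Valley's students skew toward remedial, which has a lower base rate.

No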